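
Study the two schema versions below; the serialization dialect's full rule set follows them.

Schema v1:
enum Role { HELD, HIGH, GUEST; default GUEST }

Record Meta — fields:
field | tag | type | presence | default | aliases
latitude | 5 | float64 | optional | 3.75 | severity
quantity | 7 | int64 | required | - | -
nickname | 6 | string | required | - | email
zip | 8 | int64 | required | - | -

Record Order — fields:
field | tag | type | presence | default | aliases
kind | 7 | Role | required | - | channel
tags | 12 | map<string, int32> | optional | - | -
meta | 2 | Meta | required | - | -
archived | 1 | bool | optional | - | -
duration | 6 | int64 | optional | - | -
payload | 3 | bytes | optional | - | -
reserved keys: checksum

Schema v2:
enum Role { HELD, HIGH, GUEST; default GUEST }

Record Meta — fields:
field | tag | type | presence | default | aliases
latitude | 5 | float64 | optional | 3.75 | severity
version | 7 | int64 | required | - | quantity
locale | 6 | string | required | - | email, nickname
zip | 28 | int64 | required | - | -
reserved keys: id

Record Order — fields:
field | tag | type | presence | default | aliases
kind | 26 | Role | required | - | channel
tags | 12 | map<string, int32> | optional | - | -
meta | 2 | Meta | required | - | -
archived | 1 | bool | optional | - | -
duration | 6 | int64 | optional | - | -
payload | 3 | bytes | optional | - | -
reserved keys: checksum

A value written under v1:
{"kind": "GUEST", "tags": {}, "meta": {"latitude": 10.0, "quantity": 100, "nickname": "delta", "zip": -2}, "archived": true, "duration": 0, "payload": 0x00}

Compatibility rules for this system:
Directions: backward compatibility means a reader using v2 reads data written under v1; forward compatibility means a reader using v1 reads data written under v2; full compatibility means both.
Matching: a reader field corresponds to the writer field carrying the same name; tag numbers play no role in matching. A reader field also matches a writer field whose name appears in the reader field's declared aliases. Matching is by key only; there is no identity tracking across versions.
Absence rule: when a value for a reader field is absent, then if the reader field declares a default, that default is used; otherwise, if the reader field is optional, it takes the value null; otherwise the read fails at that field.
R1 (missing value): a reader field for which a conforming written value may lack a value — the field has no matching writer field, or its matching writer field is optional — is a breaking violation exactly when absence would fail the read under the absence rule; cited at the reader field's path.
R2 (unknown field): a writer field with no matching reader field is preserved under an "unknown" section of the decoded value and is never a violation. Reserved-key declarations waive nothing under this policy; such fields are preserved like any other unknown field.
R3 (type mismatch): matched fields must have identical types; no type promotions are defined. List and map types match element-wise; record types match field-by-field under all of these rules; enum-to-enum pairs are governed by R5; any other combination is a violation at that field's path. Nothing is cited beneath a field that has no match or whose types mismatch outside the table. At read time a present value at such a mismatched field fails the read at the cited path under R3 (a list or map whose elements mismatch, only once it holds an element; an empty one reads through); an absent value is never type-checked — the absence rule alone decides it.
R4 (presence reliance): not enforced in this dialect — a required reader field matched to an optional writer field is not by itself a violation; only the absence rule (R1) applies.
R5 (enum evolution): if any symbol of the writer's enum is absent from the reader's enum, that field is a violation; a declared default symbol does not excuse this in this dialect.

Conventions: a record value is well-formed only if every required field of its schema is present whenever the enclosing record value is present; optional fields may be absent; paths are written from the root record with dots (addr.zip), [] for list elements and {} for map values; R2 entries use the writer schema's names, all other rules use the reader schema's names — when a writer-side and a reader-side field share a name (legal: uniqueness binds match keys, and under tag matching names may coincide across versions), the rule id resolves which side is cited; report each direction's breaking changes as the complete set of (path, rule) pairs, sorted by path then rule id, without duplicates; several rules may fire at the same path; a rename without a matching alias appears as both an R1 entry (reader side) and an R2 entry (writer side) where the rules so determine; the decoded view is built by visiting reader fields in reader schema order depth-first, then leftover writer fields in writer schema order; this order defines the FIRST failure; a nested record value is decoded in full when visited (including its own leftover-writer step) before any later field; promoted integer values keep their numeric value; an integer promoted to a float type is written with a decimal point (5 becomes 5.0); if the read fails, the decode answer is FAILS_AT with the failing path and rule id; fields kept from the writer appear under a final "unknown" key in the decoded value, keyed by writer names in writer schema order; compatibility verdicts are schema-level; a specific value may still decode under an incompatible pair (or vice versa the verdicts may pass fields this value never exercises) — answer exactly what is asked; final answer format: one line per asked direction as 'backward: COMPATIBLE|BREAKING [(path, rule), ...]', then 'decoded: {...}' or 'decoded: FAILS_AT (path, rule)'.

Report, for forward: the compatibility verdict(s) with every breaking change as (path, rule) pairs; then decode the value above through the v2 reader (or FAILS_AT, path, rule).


in Order below, arrows point writer -> reader
checking forward for Order: reader v1 against writer v2:
  kind: Role -> Role, writer required; from kind
  tags: map<string, int32> -> map<string, int32>, writer optional; from tags
  meta: Meta -> Meta, writer required; from meta
  archived: bool -> bool, writer optional; from archived
  duration: int64 -> int64, writer optional; from duration
  payload: bytes -> bytes, writer optional; from payload
  meta.latitude: float64 -> float64, writer optional; from meta.latitude
  meta.quantity: no writer-side match
  meta.nickname: no writer-side match
  meta.zip: int64 -> int64, writer required; from meta.zip
  leftover writer field: meta.version
  leftover writer field: meta.locale
  R1 fires at meta.nickname
  R1 fires at meta.quantity
  => 2 violation(s): forward is BREAKING for Order
migrating the Order value to v2:
  kind := "GUEST"
  tags := {}
  meta.latitude := 10.0
  meta.version := 100 (from writer quantity)
  meta.locale := "delta" (from writer nickname)
  meta.zip := -2
  archived := true
  duration := 0
  payload := 0x00
  => decoded: {"kind": "GUEST", "tags": {}, "meta": {"latitude": 10.0, "version": 100, "locale": "delta", "zip": -2}, "archived": true, "duration": 0, "payload": 0x00}
ruling out the remaining Order differences:
  field zip in record Meta: tag 8 changed to 28 -> fires no rule on Order, leaving the asked answer as it is
  field kind in record Order: tag 7 changed to 26 -> fires no rule on Order, leaving the asked answer as it is

forward: BREAKING [(meta.nickname, R1), (meta.quantity, R1)]; decoded: {"kind": "GUEST", "tags": {}, "meta": {"latitude": 10.0, "version": 100, "locale": "delta", "zip": -2}, "archived": true, "duration": 0, "payload": 0x00}


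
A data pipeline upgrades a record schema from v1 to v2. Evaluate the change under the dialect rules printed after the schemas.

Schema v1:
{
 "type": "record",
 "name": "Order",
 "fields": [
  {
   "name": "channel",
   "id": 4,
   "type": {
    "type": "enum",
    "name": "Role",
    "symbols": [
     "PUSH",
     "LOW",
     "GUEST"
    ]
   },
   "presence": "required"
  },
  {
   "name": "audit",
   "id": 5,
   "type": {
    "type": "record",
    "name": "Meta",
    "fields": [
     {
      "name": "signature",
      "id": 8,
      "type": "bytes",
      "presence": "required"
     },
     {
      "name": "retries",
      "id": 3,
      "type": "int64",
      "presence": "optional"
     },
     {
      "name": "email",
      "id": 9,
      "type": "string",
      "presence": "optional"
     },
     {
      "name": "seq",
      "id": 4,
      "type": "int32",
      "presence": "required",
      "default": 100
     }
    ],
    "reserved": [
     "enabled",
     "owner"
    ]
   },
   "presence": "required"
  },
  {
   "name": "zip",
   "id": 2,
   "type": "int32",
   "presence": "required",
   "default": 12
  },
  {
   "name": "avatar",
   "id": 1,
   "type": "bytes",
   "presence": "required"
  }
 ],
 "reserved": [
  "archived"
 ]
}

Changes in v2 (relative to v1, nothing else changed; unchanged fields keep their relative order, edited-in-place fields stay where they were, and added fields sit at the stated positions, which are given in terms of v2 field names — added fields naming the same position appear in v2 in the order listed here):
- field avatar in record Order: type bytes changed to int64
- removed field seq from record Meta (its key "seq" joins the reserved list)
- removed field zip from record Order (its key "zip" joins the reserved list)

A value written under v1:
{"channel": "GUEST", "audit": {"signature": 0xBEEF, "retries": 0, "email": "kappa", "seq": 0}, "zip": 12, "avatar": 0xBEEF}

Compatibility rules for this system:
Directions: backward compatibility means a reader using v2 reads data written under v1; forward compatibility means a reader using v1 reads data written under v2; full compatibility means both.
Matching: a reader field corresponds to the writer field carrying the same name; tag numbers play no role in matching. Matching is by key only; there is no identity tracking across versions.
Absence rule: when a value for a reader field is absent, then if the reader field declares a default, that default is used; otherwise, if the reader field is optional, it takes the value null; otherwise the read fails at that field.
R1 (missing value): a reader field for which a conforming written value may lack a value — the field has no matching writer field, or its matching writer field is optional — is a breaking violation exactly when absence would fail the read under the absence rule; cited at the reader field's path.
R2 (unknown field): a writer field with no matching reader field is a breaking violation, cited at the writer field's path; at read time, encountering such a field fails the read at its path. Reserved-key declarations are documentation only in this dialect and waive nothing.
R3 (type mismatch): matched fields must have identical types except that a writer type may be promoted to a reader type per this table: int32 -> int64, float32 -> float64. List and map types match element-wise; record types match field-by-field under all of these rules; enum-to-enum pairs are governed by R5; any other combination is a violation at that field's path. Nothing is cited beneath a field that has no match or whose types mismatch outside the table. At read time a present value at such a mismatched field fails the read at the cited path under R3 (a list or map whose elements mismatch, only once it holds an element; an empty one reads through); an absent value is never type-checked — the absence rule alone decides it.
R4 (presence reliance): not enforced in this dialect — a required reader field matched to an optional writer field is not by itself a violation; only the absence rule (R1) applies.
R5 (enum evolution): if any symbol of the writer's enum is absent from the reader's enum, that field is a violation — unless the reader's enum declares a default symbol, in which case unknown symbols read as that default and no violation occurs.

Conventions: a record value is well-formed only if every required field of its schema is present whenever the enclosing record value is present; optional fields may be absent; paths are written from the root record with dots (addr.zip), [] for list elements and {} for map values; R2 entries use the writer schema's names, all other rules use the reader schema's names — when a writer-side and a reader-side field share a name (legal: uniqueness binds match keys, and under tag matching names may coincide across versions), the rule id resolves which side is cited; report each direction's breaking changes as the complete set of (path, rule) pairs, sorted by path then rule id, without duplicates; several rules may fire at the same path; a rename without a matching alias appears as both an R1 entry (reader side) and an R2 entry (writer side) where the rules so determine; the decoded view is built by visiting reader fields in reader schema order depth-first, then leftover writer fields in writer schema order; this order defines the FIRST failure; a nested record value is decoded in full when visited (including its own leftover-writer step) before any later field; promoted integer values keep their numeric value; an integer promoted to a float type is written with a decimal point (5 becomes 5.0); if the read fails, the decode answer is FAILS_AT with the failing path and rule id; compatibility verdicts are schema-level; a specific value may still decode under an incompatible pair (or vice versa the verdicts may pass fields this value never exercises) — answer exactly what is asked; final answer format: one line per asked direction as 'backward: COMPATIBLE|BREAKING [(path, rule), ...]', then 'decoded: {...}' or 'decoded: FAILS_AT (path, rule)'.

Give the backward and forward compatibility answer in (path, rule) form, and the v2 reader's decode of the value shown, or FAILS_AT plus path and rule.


backward: BREAKING [(audit.seq, R2), (avatar, R3), (zip, R2)]; forward: BREAKING [(avatar, R3)]; decoded: FAILS_AT (audit.seq, R2)

in Order below, arrows point writer -> reader
backward pass over Order, reader schema v2, writer schema v1:
  channel: Role -> Role, writer required; from channel
  audit: Meta -> Meta, writer required; from audit
  avatar: bytes -> int64, writer required; from avatar
  leftover writer field: zip
  audit.signature: bytes -> bytes, writer required; from audit.signature
  audit.retries: int64 -> int64, writer optional; from audit.retries
  audit.email: string -> string, writer optional; from audit.email
  leftover writer field: audit.seq
  rule R2 violated at audit.seq
  rule R3 violated at avatar
  rule R2 violated at zip
  => backward verdict for Order: BREAKING, 3 violation(s)
forward pass over Order, reader schema v1, writer schema v2:
  channel: Role -> Role, writer required; from channel
  audit: Meta -> Meta, writer required; from audit
  no writer field matches reader zip
  avatar: int64 -> bytes, writer required; from avatar
  audit.signature: bytes -> bytes, writer required; from audit.signature
  audit.retries: int64 -> int64, writer optional; from audit.retries
  audit.email: string -> string, writer optional; from audit.email
  no writer field matches reader audit.seq
  rule R3 violated at avatar
  => forward verdict for Order: BREAKING, 1 violation(s)
decode (reader v2):
  channel := "GUEST"
  audit.signature := 0xBEEF
  audit.retries := 0
  audit.email := "kappa"
  read fails at audit.seq under R2 (unknown field)
  => FAILS_AT (audit.seq, R2)


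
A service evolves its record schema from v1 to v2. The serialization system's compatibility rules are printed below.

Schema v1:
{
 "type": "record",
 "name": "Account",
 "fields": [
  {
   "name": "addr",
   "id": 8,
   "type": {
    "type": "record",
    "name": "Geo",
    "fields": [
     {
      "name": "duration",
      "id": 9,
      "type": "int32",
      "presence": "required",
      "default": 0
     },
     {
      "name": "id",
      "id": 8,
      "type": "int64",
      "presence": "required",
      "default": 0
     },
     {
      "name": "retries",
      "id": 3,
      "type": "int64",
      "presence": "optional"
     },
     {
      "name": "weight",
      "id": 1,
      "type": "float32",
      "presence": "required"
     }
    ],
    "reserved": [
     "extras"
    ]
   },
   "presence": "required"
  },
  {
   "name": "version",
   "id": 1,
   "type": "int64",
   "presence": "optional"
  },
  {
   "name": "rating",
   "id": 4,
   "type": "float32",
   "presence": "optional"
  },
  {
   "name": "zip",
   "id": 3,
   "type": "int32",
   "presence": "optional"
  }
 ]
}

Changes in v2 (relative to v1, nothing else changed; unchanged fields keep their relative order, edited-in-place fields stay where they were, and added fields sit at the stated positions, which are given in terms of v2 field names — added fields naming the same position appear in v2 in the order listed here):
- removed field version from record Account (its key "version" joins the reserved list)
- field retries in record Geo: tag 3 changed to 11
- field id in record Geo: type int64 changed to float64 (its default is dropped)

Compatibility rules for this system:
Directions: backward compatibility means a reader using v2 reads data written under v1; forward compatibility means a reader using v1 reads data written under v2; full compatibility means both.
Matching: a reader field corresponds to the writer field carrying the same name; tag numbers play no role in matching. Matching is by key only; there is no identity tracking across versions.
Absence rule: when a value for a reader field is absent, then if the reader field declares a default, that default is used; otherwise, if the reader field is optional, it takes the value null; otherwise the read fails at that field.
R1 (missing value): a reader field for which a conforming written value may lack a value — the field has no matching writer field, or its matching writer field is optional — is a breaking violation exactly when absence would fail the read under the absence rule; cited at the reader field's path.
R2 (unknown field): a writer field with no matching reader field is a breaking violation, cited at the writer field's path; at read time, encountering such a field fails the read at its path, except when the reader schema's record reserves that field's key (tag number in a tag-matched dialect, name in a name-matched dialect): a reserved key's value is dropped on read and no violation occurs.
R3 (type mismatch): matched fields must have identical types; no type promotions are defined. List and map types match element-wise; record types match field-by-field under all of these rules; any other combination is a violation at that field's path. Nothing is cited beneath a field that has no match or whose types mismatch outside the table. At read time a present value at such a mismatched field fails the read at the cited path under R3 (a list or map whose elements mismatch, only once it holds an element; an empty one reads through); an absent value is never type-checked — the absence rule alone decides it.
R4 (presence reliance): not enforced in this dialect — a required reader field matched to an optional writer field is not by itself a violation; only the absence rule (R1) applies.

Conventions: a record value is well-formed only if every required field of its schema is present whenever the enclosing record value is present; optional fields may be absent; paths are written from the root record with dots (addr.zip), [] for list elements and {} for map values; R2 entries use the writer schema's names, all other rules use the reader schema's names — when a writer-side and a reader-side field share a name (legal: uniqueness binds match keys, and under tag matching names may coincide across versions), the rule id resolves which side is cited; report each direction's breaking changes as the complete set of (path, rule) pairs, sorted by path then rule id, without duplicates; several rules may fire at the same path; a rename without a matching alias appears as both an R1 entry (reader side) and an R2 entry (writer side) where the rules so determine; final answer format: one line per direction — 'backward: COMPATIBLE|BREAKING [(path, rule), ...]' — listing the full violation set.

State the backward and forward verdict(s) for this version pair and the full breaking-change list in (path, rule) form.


backward: BREAKING [(addr.id, R3)]; forward: BREAKING [(addr.id, R3)]

each type pair in Account: writer, then reader
backward on Account — v2 reading data written by v1:
  Geo -> Geo, writer required: addr aligns to addr
  float32 -> float32, writer optional: rating aligns to rating
  int32 -> int32, writer optional: zip aligns to zip
  writer field version has no reader counterpart
  int32 -> int32, writer required: addr.duration aligns to addr.duration
  int64 -> float64, writer required: addr.id aligns to addr.id
  int64 -> int64, writer optional: addr.retries aligns to addr.retries
  float32 -> float32, writer required: addr.weight aligns to addr.weight
  rule R3 violated at addr.id
  => 1 violation(s): backward is BREAKING for Account
forward on Account — v1 reading data written by v2:
  Geo -> Geo, writer required: addr aligns to addr
  version: no writer match
  float32 -> float32, writer optional: rating aligns to rating
  int32 -> int32, writer optional: zip aligns to zip
  int32 -> int32, writer required: addr.duration aligns to addr.duration
  float64 -> int64, writer required: addr.id aligns to addr.id
  int64 -> int64, writer optional: addr.retries aligns to addr.retries
  float32 -> float32, writer required: addr.weight aligns to addr.weight
  rule R3 violated at addr.id
  => 1 violation(s): forward is BREAKING for Account


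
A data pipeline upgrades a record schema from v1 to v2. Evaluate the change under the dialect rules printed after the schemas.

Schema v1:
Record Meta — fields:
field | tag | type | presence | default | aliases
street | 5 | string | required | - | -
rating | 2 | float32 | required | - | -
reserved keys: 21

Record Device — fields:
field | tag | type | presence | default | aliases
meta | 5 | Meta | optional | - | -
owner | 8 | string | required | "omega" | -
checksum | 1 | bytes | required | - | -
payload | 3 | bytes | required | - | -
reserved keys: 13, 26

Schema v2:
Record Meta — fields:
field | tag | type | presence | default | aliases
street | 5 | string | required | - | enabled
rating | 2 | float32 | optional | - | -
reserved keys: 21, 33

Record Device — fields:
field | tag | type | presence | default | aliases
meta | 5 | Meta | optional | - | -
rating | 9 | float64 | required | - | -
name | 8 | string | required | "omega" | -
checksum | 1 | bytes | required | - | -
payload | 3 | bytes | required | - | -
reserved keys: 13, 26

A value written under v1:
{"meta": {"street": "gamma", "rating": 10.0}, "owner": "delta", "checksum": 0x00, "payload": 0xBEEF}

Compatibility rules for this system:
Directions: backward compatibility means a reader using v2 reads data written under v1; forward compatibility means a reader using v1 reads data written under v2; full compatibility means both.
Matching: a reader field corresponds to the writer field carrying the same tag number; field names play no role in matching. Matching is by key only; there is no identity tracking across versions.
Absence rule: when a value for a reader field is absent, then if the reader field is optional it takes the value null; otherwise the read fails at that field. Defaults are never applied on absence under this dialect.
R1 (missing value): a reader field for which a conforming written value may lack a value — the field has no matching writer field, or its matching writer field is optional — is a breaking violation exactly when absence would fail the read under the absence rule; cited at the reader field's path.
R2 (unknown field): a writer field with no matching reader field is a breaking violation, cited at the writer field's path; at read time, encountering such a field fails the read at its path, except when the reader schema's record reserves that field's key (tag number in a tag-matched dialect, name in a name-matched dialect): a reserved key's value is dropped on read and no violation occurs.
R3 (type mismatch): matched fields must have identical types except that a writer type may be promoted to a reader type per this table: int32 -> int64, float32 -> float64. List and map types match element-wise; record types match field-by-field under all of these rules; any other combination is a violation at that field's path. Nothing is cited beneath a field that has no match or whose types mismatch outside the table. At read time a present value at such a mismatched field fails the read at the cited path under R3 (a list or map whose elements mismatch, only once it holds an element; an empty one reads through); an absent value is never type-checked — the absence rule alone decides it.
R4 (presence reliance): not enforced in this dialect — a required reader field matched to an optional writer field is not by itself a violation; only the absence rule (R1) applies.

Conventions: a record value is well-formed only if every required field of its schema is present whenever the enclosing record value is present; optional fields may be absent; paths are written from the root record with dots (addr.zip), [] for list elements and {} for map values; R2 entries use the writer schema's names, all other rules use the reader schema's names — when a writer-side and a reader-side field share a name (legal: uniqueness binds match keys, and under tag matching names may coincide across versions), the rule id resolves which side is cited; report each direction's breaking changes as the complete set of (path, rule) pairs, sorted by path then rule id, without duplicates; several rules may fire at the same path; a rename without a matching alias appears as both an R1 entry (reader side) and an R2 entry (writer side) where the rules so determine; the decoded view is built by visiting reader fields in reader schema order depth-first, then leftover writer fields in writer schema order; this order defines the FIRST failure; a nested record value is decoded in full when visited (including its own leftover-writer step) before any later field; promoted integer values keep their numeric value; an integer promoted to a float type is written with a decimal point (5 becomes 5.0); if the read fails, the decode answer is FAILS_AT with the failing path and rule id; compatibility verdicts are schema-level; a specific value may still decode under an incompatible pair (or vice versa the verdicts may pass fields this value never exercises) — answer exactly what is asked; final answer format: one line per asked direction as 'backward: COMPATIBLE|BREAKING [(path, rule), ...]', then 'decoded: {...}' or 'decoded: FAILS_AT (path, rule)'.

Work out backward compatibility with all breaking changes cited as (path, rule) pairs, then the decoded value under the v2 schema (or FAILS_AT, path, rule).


backward: BREAKING [(rating, R1)]; decoded: FAILS_AT (rating, R1)

in Device below, arrows point writer -> reader
checking backward for Device: reader v2 against writer v1:
  meta: paired with writer meta (Meta -> Meta; writer optional)
  rating: no writer-side match
  name: paired with writer owner (string -> string; writer required)
  checksum: paired with writer checksum (bytes -> bytes; writer required)
  payload: paired with writer payload (bytes -> bytes; writer required)
  meta.street: paired with writer meta.street (string -> string; writer required)
  meta.rating: paired with writer meta.rating (float32 -> float32; writer required)
  R1 fires at rating
  => backward verdict for Device: BREAKING, 1 violation(s)
decode walk for Device under reader schema v2:
  meta.street := "gamma"
  meta.rating := 10.0
  read fails at rating under R1 (no fill)
  => FAILS_AT (rating, R1)
checking off the Device differences that do not matter here:
  renamed field owner to name in record Device -> triggers nothing under Device's printed rules — same verdict


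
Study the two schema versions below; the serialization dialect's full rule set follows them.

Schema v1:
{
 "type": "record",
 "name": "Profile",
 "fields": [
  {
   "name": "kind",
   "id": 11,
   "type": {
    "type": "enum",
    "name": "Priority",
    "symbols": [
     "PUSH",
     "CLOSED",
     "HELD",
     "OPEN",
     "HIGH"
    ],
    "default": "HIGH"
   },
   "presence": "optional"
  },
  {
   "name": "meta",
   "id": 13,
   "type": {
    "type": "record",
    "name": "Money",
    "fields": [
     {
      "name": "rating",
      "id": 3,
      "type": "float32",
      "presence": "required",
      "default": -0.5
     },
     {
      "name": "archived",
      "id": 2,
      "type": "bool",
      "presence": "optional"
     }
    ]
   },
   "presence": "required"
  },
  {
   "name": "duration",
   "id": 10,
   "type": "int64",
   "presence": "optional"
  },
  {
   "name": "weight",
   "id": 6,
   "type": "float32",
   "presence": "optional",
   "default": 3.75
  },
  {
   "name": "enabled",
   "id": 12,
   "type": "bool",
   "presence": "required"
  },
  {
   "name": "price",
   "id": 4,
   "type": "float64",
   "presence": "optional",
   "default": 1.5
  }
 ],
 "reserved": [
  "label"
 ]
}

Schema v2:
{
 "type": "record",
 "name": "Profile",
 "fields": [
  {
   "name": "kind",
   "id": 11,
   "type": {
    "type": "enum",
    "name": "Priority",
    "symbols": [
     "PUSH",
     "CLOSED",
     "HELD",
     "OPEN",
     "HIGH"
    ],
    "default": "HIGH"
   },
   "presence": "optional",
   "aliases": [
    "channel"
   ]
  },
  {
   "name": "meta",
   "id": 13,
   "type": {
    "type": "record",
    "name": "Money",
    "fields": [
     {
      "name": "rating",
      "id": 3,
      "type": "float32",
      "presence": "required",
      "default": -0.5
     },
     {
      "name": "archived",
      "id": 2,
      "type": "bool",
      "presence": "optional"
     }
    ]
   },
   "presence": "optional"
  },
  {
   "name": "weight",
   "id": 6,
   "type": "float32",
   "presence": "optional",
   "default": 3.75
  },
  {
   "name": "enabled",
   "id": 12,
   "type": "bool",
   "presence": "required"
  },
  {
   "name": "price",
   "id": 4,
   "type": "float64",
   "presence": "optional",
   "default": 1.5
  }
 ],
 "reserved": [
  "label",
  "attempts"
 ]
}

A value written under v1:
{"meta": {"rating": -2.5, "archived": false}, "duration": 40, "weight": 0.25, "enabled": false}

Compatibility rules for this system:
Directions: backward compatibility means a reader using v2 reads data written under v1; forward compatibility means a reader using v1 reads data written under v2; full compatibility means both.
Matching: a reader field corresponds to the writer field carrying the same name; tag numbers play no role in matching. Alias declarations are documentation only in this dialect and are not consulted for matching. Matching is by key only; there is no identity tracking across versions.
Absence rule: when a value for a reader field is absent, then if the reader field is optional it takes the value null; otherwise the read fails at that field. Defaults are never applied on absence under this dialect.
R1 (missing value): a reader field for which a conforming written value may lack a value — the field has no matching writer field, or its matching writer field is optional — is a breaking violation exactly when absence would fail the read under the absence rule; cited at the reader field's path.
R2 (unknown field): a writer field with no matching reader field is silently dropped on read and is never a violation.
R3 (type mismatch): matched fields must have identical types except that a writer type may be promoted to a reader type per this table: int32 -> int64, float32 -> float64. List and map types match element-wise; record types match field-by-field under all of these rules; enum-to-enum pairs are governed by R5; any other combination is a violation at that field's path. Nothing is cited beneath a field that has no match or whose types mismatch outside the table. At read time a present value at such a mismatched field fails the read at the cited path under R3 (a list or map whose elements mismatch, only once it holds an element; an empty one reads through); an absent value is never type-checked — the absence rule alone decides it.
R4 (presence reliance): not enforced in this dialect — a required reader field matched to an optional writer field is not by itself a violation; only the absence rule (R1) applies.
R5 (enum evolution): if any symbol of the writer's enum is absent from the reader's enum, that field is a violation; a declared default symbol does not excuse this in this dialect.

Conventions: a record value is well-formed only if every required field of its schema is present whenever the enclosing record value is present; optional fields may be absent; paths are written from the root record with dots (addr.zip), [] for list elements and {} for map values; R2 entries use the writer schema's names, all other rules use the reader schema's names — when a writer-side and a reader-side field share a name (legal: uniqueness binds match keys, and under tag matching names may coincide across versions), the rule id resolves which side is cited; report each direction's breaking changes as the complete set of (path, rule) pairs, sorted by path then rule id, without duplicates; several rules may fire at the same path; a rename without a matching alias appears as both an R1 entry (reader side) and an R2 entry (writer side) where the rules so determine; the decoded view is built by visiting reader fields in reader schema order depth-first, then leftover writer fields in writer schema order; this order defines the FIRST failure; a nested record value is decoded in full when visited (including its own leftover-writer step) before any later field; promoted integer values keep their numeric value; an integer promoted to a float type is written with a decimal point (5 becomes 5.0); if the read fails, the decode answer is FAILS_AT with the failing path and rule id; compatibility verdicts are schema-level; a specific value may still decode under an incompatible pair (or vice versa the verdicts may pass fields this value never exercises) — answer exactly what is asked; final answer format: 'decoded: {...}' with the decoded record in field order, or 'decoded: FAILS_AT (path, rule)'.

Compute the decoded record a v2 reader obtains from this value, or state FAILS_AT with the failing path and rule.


decoded: {"kind": null, "meta": {"rating": -2.5, "archived": false}, "weight": 0.25, "enabled": false, "price": null}

arrows below run writer -> reader for Profile
migrating the Profile value to v2:
  kind := null (absent, optional -> null)
  meta.rating := -2.5
  meta.archived := false
  weight := 0.25
  enabled := false
  price := null (absent, optional -> null)
  writer duration: unknown -> dropped
  => decoded: {"kind": null, "meta": {"rating": -2.5, "archived": false}, "weight": 0.25, "enabled": false, "price": null}
diffs on Profile not affecting the asked answer:
  field meta in record Profile: required changed to optional -> changes Profile's schema-level verdicts only — the decode of this value is the same


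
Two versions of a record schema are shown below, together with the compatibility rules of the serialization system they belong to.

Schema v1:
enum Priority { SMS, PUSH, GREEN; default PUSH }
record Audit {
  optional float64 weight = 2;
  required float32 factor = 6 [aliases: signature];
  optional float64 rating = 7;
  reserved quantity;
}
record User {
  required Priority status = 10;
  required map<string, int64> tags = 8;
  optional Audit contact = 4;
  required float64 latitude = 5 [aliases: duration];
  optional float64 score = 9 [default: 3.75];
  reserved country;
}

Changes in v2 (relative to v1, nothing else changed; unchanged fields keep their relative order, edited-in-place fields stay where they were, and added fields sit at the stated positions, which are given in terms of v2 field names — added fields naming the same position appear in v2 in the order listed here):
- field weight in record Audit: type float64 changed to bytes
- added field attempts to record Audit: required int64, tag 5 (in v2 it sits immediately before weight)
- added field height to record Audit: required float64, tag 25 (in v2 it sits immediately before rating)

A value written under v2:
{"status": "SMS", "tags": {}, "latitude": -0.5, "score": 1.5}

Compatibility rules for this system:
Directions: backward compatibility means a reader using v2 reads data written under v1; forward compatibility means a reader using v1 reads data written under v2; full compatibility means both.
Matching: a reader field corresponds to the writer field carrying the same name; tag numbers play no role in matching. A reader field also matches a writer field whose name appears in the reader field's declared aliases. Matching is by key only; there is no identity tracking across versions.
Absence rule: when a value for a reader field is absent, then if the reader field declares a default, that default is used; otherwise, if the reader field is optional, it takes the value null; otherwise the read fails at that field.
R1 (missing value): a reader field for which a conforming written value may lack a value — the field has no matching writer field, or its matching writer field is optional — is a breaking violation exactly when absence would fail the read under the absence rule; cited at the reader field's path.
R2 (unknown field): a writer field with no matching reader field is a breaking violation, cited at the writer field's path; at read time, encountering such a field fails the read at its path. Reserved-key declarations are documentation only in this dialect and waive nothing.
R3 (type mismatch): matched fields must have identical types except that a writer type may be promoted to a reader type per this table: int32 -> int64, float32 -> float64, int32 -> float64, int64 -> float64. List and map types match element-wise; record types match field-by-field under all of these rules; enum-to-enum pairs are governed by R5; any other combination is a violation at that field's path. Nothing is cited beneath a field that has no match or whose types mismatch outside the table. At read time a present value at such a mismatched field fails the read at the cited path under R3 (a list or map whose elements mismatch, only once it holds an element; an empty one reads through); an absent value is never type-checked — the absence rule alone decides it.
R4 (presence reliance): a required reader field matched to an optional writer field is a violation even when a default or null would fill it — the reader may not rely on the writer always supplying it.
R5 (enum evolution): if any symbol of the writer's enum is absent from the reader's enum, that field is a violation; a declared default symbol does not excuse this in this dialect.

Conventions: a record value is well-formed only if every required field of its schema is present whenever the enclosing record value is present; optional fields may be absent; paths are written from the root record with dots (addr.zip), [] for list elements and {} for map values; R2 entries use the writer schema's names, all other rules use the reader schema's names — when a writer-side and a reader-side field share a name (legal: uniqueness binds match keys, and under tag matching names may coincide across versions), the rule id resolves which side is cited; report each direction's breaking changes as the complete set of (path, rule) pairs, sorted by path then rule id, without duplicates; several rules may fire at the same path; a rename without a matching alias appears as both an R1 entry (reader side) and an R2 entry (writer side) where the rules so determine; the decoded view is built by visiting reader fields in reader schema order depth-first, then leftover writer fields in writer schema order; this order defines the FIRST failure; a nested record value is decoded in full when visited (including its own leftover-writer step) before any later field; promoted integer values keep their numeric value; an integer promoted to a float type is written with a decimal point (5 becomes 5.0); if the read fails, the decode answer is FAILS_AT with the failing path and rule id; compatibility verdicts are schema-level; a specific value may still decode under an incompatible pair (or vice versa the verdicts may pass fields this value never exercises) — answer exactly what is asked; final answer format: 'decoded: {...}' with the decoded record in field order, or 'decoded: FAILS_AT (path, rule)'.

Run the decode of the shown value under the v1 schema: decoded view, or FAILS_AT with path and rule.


decoded: {"status": "SMS", "tags": {}, "contact": null, "latitude": -0.5, "score": 1.5}

in User below, arrows point writer -> reader
decoding the User value with the v1 reader:
  status := "SMS"
  tags := {}
  contact := null (absent, optional -> null)
  latitude := -0.5
  score := 1.5
  => decoded: {"status": "SMS", "tags": {}, "contact": null, "latitude": -0.5, "score": 1.5}
the rest of the User diff is inert for this question:
  field weight in record Audit: type float64 changed to bytes -> changes User's schema-level verdicts only — the decode of this value is the same
  added field attempts to record Audit: required int64, tag 5 (in v2 it sits immediately before weight) -> changes User's schema-level verdicts only — the decode of this value is the same
  added field height to record Audit: required float64, tag 25 (in v2 it sits immediately before rating) -> changes User's schema-level verdicts only — the decode of this value is the same
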